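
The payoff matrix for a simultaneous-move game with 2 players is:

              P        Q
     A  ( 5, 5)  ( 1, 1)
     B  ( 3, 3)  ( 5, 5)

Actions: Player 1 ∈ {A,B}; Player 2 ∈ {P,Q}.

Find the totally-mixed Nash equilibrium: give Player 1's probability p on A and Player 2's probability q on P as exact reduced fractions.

P1 indiff ⇒ q·5+(1-q)·1 = q·3+(1-q)·5 ⇒ q(2) = (1-q)(4) ⇒ q = 2/3
P2 indiff ⇒ p·5+(1-p)·3 = p·1+(1-p)·5 ⇒ p(4) = (1-p)(2) ⇒ p = 1/3

p=1/3, q=2/3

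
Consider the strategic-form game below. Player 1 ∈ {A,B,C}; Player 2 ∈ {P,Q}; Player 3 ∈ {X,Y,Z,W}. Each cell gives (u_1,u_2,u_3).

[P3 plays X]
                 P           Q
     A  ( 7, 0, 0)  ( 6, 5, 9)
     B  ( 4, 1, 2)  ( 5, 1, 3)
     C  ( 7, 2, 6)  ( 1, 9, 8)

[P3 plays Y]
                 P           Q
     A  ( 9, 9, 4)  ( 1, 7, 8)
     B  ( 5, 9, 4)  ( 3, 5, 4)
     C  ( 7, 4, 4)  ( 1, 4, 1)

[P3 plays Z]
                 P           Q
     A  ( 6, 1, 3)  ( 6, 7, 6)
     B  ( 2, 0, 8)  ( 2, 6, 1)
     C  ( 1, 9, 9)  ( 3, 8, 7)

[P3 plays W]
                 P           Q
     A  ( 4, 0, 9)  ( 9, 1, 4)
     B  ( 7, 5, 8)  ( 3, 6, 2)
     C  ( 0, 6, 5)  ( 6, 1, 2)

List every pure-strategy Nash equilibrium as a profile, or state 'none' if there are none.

(A,P,X): not NE [P2→Q gives 5>0; P3→W gives 9>0]
(A,P,Y): not NE [P3→W gives 9>4]
(A,P,Z): not NE [P2→Q gives 7>1; P3→W gives 9>3]
(A,P,W): not NE [P1→B gives 7>4; P2→Q gives 1>0]
(A,Q,X): NE
(A,Q,Y): not NE [P1→B gives 3>1; P2→P gives 9>7; P3→X gives 9>8]
(A,Q,Z): not NE [P3→X gives 9>6]
(A,Q,W): not NE [P3→X gives 9>4]
(B,P,X): not NE [P1→C gives 7>4; P3→W gives 8>2]
(B,P,Y): not NE [P1→A gives 9>5; P3→W gives 8>4]
(B,P,Z): not NE [P1→A gives 6>2; P2→Q gives 6>0]
(B,P,W): not NE [P2→Q gives 6>5]
(B,Q,X): not NE [P1→A gives 6>5; P3→Y gives 4>3]
(B,Q,Y): not NE [P2→P gives 9>5]
(B,Q,Z): not NE [P1→A gives 6>2; P3→Y gives 4>1]
(B,Q,W): not NE [P1→A gives 9>3; P3→Y gives 4>2]
(C,P,X): not NE [P2→Q gives 9>2; P3→Z gives 9>6]
(C,P,Y): not NE [P1→A gives 9>7; P3→Z gives 9>4]
(C,P,Z): not NE [P1→A gives 6>1]
(C,P,W): not NE [P1→B gives 7>0; P3→Z gives 9>5]
(C,Q,X): not NE [P1→A gives 6>1]
(C,Q,Y): not NE [P1→B gives 3>1; P3→X gives 8>1]
(C,Q,Z): not NE [P1→A gives 6>3; P2→P gives 9>8; P3→X gives 8>7]
(C,Q,W): not NE [P1→A gives 9>6; P2→P gives 6>1; P3→X gives 8>2]

PSNE = {(A,Q,X)}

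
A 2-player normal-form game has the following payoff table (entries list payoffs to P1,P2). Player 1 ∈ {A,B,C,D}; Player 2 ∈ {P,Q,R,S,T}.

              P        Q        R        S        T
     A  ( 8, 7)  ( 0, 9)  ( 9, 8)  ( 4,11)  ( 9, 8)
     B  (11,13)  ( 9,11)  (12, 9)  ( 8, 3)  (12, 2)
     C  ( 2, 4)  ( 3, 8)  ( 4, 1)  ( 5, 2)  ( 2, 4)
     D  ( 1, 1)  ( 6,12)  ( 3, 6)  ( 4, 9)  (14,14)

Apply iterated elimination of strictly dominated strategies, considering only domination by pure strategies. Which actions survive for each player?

P1 drop A (B beats it: P:11>8 Q:9>0 R:12>9 S:8>4 T:12>9)
P1 drop C (B beats it: P:11>2 Q:9>3 R:12>4 S:8>5 T:12>2)
P2 drop R (Q beats it: B:11>9 D:12>6)
P2 drop S (Q beats it: B:11>3 D:12>9)
P1→{B,D} P2→{P,Q,T}

IESDS → P1:{B,D} P2:{P,Q,T}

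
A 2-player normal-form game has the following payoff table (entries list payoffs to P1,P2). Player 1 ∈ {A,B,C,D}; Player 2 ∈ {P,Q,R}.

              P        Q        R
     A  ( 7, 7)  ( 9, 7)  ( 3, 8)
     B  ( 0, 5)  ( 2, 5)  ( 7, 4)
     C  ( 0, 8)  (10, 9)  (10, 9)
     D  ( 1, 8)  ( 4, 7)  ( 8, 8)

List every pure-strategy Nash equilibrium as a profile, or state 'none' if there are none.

(A,P): not NE [P2→R gives 8>7]
(A,Q): not NE [P1→C gives 10>9; P2→R gives 8>7]
(A,R): not NE [P1→C gives 10>3]
(B,P): not NE [P1→A gives 7>0]
(B,Q): not NE [P1→C gives 10>2]
(B,R): not NE [P1→C gives 10>7; P2→Q gives 5>4]
(C,P): not NE [P1→A gives 7>0; P2→R gives 9>8]
(C,Q): NE
(C,R): NE
(D,P): not NE [P1→A gives 7>1]
(D,Q): not NE [P1→C gives 10>4; P2→R gives 8>7]
(D,R): not NE [P1→C gives 10>8]

NE set: (C,Q), (C,R)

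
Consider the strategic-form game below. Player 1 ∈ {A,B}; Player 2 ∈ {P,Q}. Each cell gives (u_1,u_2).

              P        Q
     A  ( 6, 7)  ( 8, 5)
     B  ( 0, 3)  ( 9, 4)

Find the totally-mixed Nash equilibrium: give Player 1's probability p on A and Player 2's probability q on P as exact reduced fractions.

P1 indiff ⇒ q·6+(1-q)·8 = q·0+(1-q)·9 ⇒ q(6) = (1-q)(1) ⇒ q = 1/7
P2 indiff ⇒ p·7+(1-p)·3 = p·5+(1-p)·4 ⇒ p(2) = (1-p)(1) ⇒ p = 1/3

(p,q) = (1/3, 1/7)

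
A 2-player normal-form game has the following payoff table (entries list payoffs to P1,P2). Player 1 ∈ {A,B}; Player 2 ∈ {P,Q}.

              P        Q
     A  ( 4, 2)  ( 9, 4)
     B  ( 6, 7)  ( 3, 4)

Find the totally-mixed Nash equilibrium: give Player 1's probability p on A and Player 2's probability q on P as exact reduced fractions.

P1 mixes 3/5 on A; P2 mixes 3/4 on P

P1 indiff ⇒ q·4+(1-q)·9 = q·6+(1-q)·3 ⇒ q(-2) = (1-q)(-6) ⇒ q = 3/4
P2 indiff ⇒ p·2+(1-p)·7 = p·4+(1-p)·4 ⇒ p(-2) = (1-p)(-3) ⇒ p = 3/5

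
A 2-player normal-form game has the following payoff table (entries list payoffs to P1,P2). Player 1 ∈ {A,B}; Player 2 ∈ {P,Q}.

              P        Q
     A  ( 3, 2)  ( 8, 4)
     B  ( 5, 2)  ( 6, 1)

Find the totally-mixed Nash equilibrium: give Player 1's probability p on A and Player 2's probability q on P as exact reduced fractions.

P1 mixes 1/3 on A; P2 mixes 1/2 on P

P1 indiff ⇒ q·3+(1-q)·8 = q·5+(1-q)·6 ⇒ q(-2) = (1-q)(-2) ⇒ q = 1/2
P2 indiff ⇒ p·2+(1-p)·2 = p·4+(1-p)·1 ⇒ p(-2) = (1-p)(-1) ⇒ p = 1/3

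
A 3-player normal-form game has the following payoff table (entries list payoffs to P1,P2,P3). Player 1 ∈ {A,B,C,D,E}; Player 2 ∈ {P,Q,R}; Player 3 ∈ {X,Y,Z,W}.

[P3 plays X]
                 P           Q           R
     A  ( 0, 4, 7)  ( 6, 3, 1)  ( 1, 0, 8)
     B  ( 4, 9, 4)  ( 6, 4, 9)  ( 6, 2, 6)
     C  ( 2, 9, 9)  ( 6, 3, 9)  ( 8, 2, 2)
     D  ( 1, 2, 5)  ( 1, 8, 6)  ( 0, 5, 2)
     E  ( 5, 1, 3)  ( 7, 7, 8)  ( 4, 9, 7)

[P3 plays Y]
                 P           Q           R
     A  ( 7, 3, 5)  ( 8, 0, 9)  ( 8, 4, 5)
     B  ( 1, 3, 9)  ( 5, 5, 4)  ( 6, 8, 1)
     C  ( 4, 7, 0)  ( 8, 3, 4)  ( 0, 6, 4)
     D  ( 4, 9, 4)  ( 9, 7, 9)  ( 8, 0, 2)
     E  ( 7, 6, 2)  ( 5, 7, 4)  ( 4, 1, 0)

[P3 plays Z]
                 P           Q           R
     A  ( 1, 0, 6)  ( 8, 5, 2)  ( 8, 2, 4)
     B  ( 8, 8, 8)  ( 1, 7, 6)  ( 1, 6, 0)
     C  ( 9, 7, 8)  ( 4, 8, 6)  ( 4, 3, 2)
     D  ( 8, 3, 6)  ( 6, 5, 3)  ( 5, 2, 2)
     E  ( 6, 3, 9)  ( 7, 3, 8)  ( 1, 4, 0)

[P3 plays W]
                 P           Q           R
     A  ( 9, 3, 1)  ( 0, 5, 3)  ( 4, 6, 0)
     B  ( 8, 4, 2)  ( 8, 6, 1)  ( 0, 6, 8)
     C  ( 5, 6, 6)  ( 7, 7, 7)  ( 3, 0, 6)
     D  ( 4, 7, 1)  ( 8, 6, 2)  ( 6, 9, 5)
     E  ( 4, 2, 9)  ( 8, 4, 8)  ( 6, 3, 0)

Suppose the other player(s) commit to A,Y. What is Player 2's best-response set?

u_2(P vs A,Y) = 3
u_2(Q vs A,Y) = 0
u_2(R vs A,Y) = 4
max payoff 4 at {R}

P2 best: {R}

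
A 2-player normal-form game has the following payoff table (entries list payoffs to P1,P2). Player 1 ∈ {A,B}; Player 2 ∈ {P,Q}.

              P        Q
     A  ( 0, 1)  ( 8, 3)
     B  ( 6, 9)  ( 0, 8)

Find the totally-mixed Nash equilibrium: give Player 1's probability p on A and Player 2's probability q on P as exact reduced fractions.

p=1/3, q=4/7

P1 indiff ⇒ q·0+(1-q)·8 = q·6+(1-q)·0 ⇒ q(-6) = (1-q)(-8) ⇒ q = 4/7
P2 indiff ⇒ p·1+(1-p)·9 = p·3+(1-p)·8 ⇒ p(-2) = (1-p)(-1) ⇒ p = 1/3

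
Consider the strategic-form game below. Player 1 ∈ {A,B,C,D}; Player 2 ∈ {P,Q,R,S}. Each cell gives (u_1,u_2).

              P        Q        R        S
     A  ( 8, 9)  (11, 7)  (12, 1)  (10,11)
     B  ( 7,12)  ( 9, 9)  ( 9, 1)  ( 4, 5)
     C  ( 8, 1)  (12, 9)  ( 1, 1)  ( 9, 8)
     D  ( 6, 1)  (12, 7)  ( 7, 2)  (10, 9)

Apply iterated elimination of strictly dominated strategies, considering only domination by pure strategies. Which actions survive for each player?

P1 drop B (A beats it: P:8>7 Q:11>9 R:12>9 S:10>4)
P2 drop P (S beats it: A:11>9 C:8>1 D:9>1)
P2 drop R (Q beats it: A:7>1 C:9>1 D:7>2)
P1→{A,C,D} P2→{Q,S}

IESDS → P1:{A,C,D} P2:{Q,S}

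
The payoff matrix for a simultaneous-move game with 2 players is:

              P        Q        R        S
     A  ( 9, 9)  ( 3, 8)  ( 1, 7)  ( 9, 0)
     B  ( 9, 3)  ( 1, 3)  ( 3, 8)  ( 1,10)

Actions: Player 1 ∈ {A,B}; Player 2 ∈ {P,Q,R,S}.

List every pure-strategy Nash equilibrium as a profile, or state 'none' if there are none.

(A,P): NE
(A,Q): not NE [P2→P gives 9>8]
(A,R): not NE [P1→B gives 3>1; P2→P gives 9>7]
(A,S): not NE [P2→P gives 9>0]
(B,P): not NE [P2→S gives 10>3]
(B,Q): not NE [P1→A gives 3>1; P2→S gives 10>3]
(B,R): not NE [P2→S gives 10>8]
(B,S): not NE [P1→A gives 9>1]

NE set: (A,P)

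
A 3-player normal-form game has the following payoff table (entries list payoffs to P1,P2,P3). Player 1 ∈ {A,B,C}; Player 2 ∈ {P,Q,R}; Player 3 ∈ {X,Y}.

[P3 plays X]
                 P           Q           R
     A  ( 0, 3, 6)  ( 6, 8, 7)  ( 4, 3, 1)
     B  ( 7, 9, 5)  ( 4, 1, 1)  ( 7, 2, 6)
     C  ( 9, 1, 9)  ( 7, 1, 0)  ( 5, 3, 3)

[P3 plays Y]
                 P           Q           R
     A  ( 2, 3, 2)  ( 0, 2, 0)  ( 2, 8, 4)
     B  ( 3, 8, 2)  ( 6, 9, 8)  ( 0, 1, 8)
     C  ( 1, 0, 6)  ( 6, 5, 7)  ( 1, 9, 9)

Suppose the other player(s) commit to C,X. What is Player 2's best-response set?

u_2(P vs C,X) = 1
u_2(Q vs C,X) = 1
u_2(R vs C,X) = 3
max payoff 3 at {R}

argmax u_2 = {R}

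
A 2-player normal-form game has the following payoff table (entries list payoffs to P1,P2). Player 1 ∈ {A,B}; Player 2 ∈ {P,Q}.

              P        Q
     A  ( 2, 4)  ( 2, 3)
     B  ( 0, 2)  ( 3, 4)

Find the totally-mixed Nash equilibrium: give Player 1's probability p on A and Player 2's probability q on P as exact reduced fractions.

P1 mixes 2/3 on A; P2 mixes 1/3 on P

P1 indiff ⇒ q·2+(1-q)·2 = q·0+(1-q)·3 ⇒ q(2) = (1-q)(1) ⇒ q = 1/3
P2 indiff ⇒ p·4+(1-p)·2 = p·3+(1-p)·4 ⇒ p(1) = (1-p)(2) ⇒ p = 2/3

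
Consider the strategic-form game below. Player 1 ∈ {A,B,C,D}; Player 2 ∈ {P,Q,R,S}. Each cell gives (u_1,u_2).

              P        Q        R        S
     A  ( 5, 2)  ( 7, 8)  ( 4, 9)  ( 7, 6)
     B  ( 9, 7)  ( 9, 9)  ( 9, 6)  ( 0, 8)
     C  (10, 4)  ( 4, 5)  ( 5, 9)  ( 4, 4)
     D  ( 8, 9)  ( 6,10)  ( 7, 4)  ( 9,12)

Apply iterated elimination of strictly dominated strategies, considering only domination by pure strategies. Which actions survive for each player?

IESDS → P1:{A,B,D} P2:{Q,R,S}

P2 drop P (Q beats it: A:8>2 B:9>7 C:5>4 D:10>9)
P1 drop C (D beats it: Q:6>4 R:7>5 S:9>4)
P1→{A,B,D} P2→{Q,R,S}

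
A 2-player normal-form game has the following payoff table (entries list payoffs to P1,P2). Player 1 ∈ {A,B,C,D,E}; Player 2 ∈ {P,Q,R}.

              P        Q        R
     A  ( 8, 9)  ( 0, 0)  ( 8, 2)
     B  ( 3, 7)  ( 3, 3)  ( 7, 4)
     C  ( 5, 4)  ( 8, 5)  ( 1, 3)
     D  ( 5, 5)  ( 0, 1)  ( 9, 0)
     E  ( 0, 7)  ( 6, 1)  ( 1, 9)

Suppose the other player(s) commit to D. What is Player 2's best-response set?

P2 best: {P}

u_2(P vs D) = 5
u_2(Q vs D) = 1
u_2(R vs D) = 0
max payoff 5 at {P}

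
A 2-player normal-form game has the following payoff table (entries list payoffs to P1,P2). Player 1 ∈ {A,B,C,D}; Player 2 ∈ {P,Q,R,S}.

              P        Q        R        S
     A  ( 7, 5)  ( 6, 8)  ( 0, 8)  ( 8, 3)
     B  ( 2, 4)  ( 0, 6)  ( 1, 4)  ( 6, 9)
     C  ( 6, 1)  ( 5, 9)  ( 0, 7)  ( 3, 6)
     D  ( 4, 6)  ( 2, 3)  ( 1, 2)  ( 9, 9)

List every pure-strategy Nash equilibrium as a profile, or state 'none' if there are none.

NE set: (A,Q), (D,S)

(A,P): not NE [P2→R gives 8>5]
(A,Q): NE
(A,R): not NE [P1→D gives 1>0]
(A,S): not NE [P1→D gives 9>8; P2→R gives 8>3]
(B,P): not NE [P1→A gives 7>2; P2→S gives 9>4]
(B,Q): not NE [P1→A gives 6>0; P2→S gives 9>6]
(B,R): not NE [P2→S gives 9>4]
(B,S): not NE [P1→D gives 9>6]
(C,P): not NE [P1→A gives 7>6; P2→Q gives 9>1]
(C,Q): not NE [P1→A gives 6>5]
(C,R): not NE [P1→D gives 1>0; P2→Q gives 9>7]
(C,S): not NE [P1→D gives 9>3; P2→Q gives 9>6]
(D,P): not NE [P1→A gives 7>4; P2→S gives 9>6]
(D,Q): not NE [P1→A gives 6>2; P2→S gives 9>3]
(D,R): not NE [P2→S gives 9>2]
(D,S): NE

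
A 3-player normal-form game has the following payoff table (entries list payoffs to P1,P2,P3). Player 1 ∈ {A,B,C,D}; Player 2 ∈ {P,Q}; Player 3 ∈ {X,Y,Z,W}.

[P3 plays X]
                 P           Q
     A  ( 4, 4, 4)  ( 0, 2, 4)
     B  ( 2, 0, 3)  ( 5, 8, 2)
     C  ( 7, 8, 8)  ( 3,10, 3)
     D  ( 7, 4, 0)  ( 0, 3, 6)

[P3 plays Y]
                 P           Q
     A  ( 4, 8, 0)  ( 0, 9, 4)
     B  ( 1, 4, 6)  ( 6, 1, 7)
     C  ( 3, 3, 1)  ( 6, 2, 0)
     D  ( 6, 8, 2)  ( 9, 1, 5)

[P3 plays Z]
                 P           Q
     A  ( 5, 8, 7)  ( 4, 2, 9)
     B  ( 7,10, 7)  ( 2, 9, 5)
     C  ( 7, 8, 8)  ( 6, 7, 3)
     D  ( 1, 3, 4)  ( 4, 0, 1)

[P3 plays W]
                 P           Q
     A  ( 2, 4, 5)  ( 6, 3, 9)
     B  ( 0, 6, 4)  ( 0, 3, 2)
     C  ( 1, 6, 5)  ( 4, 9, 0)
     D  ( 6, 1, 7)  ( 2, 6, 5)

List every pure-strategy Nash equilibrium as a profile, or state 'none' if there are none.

PSNE = {(B,P,Z), (C,P,Z)}

(A,P,X): not NE [P1→D gives 7>4; P3→Z gives 7>4]
(A,P,Y): not NE [P1→D gives 6>4; P2→Q gives 9>8; P3→Z gives 7>0]
(A,P,Z): not NE [P1→C gives 7>5]
(A,P,W): not NE [P1→D gives 6>2; P3→Z gives 7>5]
(A,Q,X): not NE [P1→B gives 5>0; P2→P gives 4>2; P3→W gives 9>4]
(A,Q,Y): not NE [P1→D gives 9>0; P3→W gives 9>4]
(A,Q,Z): not NE [P1→C gives 6>4; P2→P gives 8>2]
(A,Q,W): not NE [P2→P gives 4>3]
(B,P,X): not NE [P1→D gives 7>2; P2→Q gives 8>0; P3→Z gives 7>3]
(B,P,Y): not NE [P1→D gives 6>1; P3→Z gives 7>6]
(B,P,Z): NE
(B,P,W): not NE [P1→D gives 6>0; P3→Z gives 7>4]
(B,Q,X): not NE [P3→Y gives 7>2]
(B,Q,Y): not NE [P1→D gives 9>6; P2→P gives 4>1]
(B,Q,Z): not NE [P1→C gives 6>2; P2→P gives 10>9; P3→Y gives 7>5]
(B,Q,W): not NE [P1→A gives 6>0; P2→P gives 6>3; P3→Y gives 7>2]
(C,P,X): not NE [P2→Q gives 10>8]
(C,P,Y): not NE [P1→D gives 6>3; P3→Z gives 8>1]
(C,P,Z): NE
(C,P,W): not NE [P1→D gives 6>1; P2→Q gives 9>6; P3→Z gives 8>5]
(C,Q,X): not NE [P1→B gives 5>3]
(C,Q,Y): not NE [P1→D gives 9>6; P2→P gives 3>2; P3→Z gives 3>0]
(C,Q,Z): not NE [P2→P gives 8>7]
(C,Q,W): not NE [P1→A gives 6>4; P3→Z gives 3>0]
(D,P,X): not NE [P3→W gives 7>0]
(D,P,Y): not NE [P3→W gives 7>2]
(D,P,Z): not NE [P1→C gives 7>1; P3→W gives 7>4]
(D,P,W): not NE [P2→Q gives 6>1]
(D,Q,X): not NE [P1→B gives 5>0; P2→P gives 4>3]
(D,Q,Y): not NE [P2→P gives 8>1; P3→X gives 6>5]
(D,Q,Z): not NE [P1→C gives 6>4; P2→P gives 3>0; P3→X gives 6>1]
(D,Q,W): not NE [P1→A gives 6>2; P3→X gives 6>5]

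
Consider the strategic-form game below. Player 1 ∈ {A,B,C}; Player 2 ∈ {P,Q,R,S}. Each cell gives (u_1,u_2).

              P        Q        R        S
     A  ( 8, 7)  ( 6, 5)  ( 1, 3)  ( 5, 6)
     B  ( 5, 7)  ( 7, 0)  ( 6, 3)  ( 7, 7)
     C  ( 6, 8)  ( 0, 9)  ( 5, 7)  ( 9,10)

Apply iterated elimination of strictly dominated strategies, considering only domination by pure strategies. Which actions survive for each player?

P2 drop Q (S beats it: A:6>5 B:7>0 C:10>9)
P2 drop R (P beats it: A:7>3 B:7>3 C:8>7)
P1 drop B (C beats it: P:6>5 S:9>7)
P1→{A,C} P2→{P,S}

IESDS → P1:{A,C} P2:{P,S}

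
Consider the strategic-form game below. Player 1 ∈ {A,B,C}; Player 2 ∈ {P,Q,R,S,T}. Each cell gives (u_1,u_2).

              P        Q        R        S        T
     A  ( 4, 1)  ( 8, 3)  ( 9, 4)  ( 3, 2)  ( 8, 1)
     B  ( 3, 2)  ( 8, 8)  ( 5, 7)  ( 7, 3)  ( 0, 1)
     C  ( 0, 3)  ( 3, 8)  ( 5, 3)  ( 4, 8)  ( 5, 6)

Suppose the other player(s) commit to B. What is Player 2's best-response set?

P2 best: {Q}

u_2(P vs B) = 2
u_2(Q vs B) = 8
u_2(R vs B) = 7
u_2(S vs B) = 3
u_2(T vs B) = 1
max payoff 8 at {Q}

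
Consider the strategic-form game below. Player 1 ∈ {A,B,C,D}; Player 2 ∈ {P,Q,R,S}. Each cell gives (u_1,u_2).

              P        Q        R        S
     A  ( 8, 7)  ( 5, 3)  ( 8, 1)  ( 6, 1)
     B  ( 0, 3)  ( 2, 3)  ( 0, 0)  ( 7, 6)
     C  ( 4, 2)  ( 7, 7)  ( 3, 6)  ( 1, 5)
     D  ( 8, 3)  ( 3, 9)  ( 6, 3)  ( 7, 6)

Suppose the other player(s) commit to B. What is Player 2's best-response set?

argmax u_2 = {S}

u_2(P vs B) = 3
u_2(Q vs B) = 3
u_2(R vs B) = 0
u_2(S vs B) = 6
max payoff 6 at {S}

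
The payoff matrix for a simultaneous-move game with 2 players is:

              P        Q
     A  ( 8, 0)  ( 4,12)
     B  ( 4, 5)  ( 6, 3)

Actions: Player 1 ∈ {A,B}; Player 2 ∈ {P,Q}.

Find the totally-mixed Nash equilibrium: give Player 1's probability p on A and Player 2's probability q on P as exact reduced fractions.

P1 indiff ⇒ q·8+(1-q)·4 = q·4+(1-q)·6 ⇒ q(4) = (1-q)(2) ⇒ q = 1/3
P2 indiff ⇒ p·0+(1-p)·5 = p·12+(1-p)·3 ⇒ p(-12) = (1-p)(-2) ⇒ p = 1/7

(p,q) = (1/7, 1/3)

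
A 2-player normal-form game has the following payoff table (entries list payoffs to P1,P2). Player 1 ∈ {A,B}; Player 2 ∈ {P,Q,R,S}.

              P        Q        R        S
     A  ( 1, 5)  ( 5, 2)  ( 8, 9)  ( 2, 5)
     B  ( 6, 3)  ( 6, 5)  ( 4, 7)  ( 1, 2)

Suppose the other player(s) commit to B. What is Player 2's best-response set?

u_2(P vs B) = 3
u_2(Q vs B) = 5
u_2(R vs B) = 7
u_2(S vs B) = 2
max payoff 7 at {R}

BR_2 = {R}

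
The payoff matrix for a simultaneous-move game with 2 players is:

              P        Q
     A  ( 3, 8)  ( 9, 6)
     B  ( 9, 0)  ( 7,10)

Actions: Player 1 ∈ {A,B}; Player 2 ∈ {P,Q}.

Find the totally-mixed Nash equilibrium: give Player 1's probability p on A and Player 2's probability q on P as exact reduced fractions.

p=5/6, q=1/4

P1 indiff ⇒ q·3+(1-q)·9 = q·9+(1-q)·7 ⇒ q(-6) = (1-q)(-2) ⇒ q = 1/4
P2 indiff ⇒ p·8+(1-p)·0 = p·6+(1-p)·10 ⇒ p(2) = (1-p)(10) ⇒ p = 5/6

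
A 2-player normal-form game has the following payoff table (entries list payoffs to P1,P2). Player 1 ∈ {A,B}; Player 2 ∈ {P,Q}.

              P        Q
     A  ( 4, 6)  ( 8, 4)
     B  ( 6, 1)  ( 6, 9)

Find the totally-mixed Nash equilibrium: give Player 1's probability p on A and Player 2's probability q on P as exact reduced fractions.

P1 indiff ⇒ q·4+(1-q)·8 = q·6+(1-q)·6 ⇒ q(-2) = (1-q)(-2) ⇒ q = 1/2
P2 indiff ⇒ p·6+(1-p)·1 = p·4+(1-p)·9 ⇒ p(2) = (1-p)(8) ⇒ p = 4/5

p=4/5, q=1/2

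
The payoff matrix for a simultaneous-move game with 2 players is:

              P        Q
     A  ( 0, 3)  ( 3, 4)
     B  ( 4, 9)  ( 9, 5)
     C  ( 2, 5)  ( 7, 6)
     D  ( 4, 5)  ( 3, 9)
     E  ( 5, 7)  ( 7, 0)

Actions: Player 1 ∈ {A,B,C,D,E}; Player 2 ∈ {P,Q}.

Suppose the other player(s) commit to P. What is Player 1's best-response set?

u_1(A vs P) = 0
u_1(B vs P) = 4
u_1(C vs P) = 2
u_1(D vs P) = 4
u_1(E vs P) = 5
max payoff 5 at {E}

argmax u_1 = {E}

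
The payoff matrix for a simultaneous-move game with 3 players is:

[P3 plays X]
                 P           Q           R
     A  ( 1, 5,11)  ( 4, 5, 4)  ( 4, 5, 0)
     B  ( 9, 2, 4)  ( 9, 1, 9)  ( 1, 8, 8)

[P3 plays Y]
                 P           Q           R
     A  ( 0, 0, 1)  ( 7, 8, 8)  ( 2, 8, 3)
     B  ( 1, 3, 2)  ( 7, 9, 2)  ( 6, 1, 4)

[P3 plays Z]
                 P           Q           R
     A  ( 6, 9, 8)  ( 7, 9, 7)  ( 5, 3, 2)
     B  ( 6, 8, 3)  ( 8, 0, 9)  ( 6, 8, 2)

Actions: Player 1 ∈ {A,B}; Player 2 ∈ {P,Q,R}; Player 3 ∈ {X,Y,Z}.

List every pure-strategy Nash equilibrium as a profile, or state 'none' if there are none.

(A,P,X): not NE [P1→B gives 9>1]
(A,P,Y): not NE [P1→B gives 1>0; P2→R gives 8>0; P3→X gives 11>1]
(A,P,Z): not NE [P3→X gives 11>8]
(A,Q,X): not NE [P1→B gives 9>4; P3→Y gives 8>4]
(A,Q,Y): NE
(A,Q,Z): not NE [P1→B gives 8>7; P3→Y gives 8>7]
(A,R,X): not NE [P3→Y gives 3>0]
(A,R,Y): not NE [P1→B gives 6>2]
(A,R,Z): not NE [P1→B gives 6>5; P2→Q gives 9>3; P3→Y gives 3>2]
(B,P,X): not NE [P2→R gives 8>2]
(B,P,Y): not NE [P2→Q gives 9>3; P3→X gives 4>2]
(B,P,Z): not NE [P3→X gives 4>3]
(B,Q,X): not NE [P2→R gives 8>1]
(B,Q,Y): not NE [P3→Z gives 9>2]
(B,Q,Z): not NE [P2→R gives 8>0]
(B,R,X): not NE [P1→A gives 4>1]
(B,R,Y): not NE [P2→Q gives 9>1; P3→X gives 8>4]
(B,R,Z): not NE [P3→X gives 8>2]

Nash profiles: (A,Q,Y)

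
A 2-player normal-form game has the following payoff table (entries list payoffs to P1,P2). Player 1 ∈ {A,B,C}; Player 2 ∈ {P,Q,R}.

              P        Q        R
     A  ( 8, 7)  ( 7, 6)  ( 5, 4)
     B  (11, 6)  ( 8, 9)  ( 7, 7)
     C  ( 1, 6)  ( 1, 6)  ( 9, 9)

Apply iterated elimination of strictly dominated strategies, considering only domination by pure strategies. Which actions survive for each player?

P1 drop A (B beats it: P:11>8 Q:8>7 R:7>5)
P2 drop P (R beats it: B:7>6 C:9>6)
P1→{B,C} P2→{Q,R}

IESDS → P1:{B,C} P2:{Q,R}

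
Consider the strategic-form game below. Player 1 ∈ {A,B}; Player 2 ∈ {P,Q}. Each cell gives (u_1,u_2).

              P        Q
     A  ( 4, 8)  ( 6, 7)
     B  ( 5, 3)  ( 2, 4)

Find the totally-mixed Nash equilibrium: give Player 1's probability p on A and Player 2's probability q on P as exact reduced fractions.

p=1/2, q=4/5

P1 indiff ⇒ q·4+(1-q)·6 = q·5+(1-q)·2 ⇒ q(-1) = (1-q)(-4) ⇒ q = 4/5
P2 indiff ⇒ p·8+(1-p)·3 = p·7+(1-p)·4 ⇒ p(1) = (1-p)(1) ⇒ p = 1/2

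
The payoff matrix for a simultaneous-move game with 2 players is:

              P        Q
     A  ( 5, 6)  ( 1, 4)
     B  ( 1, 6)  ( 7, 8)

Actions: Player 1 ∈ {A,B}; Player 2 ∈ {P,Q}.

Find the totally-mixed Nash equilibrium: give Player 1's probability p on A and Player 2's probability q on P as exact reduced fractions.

p=1/2, q=3/5

P1 indiff ⇒ q·5+(1-q)·1 = q·1+(1-q)·7 ⇒ q(4) = (1-q)(6) ⇒ q = 3/5
P2 indiff ⇒ p·6+(1-p)·6 = p·4+(1-p)·8 ⇒ p(2) = (1-p)(2) ⇒ p = 1/2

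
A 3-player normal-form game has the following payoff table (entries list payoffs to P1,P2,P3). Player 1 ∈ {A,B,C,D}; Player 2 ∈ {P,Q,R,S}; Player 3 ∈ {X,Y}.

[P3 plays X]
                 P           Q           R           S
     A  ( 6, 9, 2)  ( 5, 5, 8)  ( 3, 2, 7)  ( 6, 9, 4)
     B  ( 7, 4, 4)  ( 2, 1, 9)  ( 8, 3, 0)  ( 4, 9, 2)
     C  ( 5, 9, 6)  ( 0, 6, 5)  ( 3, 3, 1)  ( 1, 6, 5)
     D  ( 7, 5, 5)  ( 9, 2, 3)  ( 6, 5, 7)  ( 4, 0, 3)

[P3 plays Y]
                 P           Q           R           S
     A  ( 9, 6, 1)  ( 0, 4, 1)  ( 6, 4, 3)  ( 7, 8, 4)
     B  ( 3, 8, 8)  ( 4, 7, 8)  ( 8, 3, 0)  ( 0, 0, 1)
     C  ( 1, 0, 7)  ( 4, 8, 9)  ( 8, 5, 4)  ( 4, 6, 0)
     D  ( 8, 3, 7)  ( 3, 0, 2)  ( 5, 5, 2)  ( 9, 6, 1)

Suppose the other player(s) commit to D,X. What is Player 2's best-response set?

P2 best: {P,R}

u_2(P vs D,X) = 5
u_2(Q vs D,X) = 2
u_2(R vs D,X) = 5
u_2(S vs D,X) = 0
max payoff 5 at {P,R}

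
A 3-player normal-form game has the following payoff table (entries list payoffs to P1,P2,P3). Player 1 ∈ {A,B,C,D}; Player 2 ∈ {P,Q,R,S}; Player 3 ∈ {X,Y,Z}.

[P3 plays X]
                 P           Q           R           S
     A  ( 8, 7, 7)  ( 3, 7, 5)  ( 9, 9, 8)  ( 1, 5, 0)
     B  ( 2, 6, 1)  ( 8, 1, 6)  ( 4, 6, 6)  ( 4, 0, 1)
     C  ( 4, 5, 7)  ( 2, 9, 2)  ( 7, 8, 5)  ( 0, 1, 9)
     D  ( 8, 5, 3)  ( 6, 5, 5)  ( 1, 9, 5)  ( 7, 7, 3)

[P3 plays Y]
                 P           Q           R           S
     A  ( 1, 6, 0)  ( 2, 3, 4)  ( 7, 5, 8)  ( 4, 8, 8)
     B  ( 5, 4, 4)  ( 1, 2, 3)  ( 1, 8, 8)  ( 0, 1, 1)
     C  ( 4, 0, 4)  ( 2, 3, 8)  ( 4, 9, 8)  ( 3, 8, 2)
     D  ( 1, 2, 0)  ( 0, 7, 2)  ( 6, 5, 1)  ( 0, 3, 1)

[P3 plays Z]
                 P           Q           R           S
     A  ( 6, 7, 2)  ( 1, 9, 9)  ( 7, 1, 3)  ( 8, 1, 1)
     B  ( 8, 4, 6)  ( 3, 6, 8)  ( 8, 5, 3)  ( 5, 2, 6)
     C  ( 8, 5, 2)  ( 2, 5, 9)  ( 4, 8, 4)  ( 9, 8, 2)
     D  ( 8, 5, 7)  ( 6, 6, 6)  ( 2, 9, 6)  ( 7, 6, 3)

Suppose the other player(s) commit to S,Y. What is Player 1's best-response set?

u_1(A vs S,Y) = 4
u_1(B vs S,Y) = 0
u_1(C vs S,Y) = 3
u_1(D vs S,Y) = 0
max payoff 4 at {A}

argmax u_1 = {A}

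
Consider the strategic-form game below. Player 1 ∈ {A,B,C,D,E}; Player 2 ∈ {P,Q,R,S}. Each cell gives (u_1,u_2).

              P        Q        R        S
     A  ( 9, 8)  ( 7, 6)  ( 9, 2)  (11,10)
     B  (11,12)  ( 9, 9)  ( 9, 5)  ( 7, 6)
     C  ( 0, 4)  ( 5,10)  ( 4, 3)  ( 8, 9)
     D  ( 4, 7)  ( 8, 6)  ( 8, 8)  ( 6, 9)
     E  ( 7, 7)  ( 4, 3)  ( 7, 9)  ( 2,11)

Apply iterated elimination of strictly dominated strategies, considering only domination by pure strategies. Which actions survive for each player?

Remaining: P1:{A,B} P2:{P,S}

P1 drop C (A beats it: P:9>0 Q:7>5 R:9>4 S:11>8)
P1 drop D (B beats it: P:11>4 Q:9>8 R:9>8 S:7>6)
P1 drop E (A beats it: P:9>7 Q:7>4 R:9>7 S:11>2)
P2 drop Q (P beats it: A:8>6 B:12>9)
P2 drop R (P beats it: A:8>2 B:12>5)
P1→{A,B} P2→{P,S}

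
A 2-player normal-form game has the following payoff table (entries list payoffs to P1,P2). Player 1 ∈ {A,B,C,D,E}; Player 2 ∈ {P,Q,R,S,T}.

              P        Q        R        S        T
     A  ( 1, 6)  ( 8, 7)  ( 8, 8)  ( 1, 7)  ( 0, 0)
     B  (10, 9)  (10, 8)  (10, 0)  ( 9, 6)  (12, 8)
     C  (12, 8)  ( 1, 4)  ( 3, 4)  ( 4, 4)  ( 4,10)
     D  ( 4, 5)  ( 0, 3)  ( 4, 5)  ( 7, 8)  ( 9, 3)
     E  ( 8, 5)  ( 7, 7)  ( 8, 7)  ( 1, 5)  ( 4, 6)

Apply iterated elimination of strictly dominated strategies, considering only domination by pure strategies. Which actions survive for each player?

P1 drop A (B beats it: P:10>1 Q:10>8 R:10>8 S:9>1 T:12>0)
P1 drop D (B beats it: P:10>4 Q:10>0 R:10>4 S:9>7 T:12>9)
P1 drop E (B beats it: P:10>8 Q:10>7 R:10>8 S:9>1 T:12>4)
P2 drop Q (P beats it: B:9>8 C:8>4)
P2 drop R (P beats it: B:9>0 C:8>4)
P2 drop S (P beats it: B:9>6 C:8>4)
P1→{B,C} P2→{P,T}

IESDS → P1:{B,C} P2:{P,T}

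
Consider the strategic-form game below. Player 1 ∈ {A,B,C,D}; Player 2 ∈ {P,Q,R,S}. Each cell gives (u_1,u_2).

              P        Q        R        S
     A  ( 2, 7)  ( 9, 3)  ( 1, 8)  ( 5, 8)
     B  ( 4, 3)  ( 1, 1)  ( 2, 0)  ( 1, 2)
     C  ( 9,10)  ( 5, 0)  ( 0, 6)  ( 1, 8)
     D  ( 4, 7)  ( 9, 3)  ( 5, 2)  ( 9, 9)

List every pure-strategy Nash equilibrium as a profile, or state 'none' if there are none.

(A,P): not NE [P1→C gives 9>2; P2→S gives 8>7]
(A,Q): not NE [P2→S gives 8>3]
(A,R): not NE [P1→D gives 5>1]
(A,S): not NE [P1→D gives 9>5]
(B,P): not NE [P1→C gives 9>4]
(B,Q): not NE [P1→D gives 9>1; P2→P gives 3>1]
(B,R): not NE [P1→D gives 5>2; P2→P gives 3>0]
(B,S): not NE [P1→D gives 9>1; P2→P gives 3>2]
(C,P): NE
(C,Q): not NE [P1→D gives 9>5; P2→P gives 10>0]
(C,R): not NE [P1→D gives 5>0; P2→P gives 10>6]
(C,S): not NE [P1→D gives 9>1; P2→P gives 10>8]
(D,P): not NE [P1→C gives 9>4; P2→S gives 9>7]
(D,Q): not NE [P2→S gives 9>3]
(D,R): not NE [P2→S gives 9>2]
(D,S): NE

Nash profiles: (C,P), (D,S)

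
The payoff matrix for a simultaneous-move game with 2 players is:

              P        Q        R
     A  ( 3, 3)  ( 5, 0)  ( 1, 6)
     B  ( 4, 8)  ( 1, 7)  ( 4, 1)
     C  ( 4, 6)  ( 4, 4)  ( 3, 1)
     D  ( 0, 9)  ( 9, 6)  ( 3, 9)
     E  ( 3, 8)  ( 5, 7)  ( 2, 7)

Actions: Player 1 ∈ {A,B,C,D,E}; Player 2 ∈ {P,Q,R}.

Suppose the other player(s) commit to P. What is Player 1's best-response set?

u_1(A vs P) = 3
u_1(B vs P) = 4
u_1(C vs P) = 4
u_1(D vs P) = 0
u_1(E vs P) = 3
max payoff 4 at {B,C}

P1 best: {B,C}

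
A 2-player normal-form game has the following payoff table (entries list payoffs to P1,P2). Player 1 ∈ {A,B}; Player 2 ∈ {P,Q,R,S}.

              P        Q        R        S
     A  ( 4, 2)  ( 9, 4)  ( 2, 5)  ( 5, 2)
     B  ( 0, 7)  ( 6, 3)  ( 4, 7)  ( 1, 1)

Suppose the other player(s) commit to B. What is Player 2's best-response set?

u_2(P vs B) = 7
u_2(Q vs B) = 3
u_2(R vs B) = 7
u_2(S vs B) = 1
max payoff 7 at {P,R}

BR_2 = {P,R}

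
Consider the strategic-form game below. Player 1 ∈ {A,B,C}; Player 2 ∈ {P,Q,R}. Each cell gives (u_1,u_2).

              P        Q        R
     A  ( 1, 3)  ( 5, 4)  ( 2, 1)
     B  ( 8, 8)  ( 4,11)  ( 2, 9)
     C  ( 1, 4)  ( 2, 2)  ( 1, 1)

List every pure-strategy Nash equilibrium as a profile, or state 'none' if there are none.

NE set: (A,Q)

(A,P): not NE [P1→B gives 8>1; P2→Q gives 4>3]
(A,Q): NE
(A,R): not NE [P2→Q gives 4>1]
(B,P): not NE [P2→Q gives 11>8]
(B,Q): not NE [P1→A gives 5>4]
(B,R): not NE [P2→Q gives 11>9]
(C,P): not NE [P1→B gives 8>1]
(C,Q): not NE [P1→A gives 5>2; P2→P gives 4>2]
(C,R): not NE [P1→B gives 2>1; P2→P gives 4>1]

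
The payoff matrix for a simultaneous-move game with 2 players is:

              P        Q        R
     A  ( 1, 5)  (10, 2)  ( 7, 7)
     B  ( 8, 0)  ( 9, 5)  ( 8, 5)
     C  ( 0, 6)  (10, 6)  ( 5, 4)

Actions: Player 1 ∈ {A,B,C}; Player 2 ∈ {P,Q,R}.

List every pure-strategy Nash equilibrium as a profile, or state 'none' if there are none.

PSNE = {(B,R), (C,Q)}

(A,P): not NE [P1→B gives 8>1; P2→R gives 7>5]
(A,Q): not NE [P2→R gives 7>2]
(A,R): not NE [P1→B gives 8>7]
(B,P): not NE [P2→R gives 5>0]
(B,Q): not NE [P1→C gives 10>9]
(B,R): NE
(C,P): not NE [P1→B gives 8>0]
(C,Q): NE
(C,R): not NE [P1→B gives 8>5; P2→Q gives 6>4]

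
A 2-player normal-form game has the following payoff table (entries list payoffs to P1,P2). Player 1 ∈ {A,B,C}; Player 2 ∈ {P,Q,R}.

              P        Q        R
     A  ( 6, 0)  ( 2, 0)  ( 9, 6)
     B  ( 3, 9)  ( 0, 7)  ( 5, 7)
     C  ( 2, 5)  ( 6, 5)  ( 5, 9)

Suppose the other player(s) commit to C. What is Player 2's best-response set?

BR_2 = {R}

u_2(P vs C) = 5
u_2(Q vs C) = 5
u_2(R vs C) = 9
max payoff 9 at {R}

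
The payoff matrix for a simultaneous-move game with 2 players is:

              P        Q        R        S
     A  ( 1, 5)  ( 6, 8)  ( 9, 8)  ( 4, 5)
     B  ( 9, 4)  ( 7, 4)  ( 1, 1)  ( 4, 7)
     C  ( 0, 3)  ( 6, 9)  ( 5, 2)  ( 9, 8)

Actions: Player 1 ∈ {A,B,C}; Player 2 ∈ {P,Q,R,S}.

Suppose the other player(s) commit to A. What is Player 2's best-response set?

u_2(P vs A) = 5
u_2(Q vs A) = 8
u_2(R vs A) = 8
u_2(S vs A) = 5
max payoff 8 at {Q,R}

argmax u_2 = {Q,R}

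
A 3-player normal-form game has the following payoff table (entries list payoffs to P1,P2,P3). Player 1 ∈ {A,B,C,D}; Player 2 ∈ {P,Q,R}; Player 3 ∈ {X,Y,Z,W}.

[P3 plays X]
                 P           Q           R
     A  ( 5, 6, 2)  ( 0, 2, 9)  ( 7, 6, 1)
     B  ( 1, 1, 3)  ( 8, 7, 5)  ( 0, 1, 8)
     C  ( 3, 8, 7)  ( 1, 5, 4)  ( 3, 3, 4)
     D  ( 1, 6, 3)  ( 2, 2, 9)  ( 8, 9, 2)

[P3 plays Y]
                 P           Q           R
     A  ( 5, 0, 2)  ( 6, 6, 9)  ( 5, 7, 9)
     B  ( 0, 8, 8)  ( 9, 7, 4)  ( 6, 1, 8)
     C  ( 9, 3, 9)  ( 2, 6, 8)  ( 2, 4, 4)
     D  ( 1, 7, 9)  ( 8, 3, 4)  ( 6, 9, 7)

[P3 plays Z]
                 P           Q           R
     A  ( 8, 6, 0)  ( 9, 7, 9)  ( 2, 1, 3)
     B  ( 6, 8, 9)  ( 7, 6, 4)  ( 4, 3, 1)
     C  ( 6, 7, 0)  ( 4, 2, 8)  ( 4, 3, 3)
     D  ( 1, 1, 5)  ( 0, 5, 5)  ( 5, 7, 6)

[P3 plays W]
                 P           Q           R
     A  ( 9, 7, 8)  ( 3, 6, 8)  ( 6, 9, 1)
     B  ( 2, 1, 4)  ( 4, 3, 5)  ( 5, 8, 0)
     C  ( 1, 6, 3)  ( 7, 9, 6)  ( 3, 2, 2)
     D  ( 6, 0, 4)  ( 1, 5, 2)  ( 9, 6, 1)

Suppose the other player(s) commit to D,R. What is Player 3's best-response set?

u_3(X vs D,R) = 2
u_3(Y vs D,R) = 7
u_3(Z vs D,R) = 6
u_3(W vs D,R) = 1
max payoff 7 at {Y}

argmax u_3 = {Y}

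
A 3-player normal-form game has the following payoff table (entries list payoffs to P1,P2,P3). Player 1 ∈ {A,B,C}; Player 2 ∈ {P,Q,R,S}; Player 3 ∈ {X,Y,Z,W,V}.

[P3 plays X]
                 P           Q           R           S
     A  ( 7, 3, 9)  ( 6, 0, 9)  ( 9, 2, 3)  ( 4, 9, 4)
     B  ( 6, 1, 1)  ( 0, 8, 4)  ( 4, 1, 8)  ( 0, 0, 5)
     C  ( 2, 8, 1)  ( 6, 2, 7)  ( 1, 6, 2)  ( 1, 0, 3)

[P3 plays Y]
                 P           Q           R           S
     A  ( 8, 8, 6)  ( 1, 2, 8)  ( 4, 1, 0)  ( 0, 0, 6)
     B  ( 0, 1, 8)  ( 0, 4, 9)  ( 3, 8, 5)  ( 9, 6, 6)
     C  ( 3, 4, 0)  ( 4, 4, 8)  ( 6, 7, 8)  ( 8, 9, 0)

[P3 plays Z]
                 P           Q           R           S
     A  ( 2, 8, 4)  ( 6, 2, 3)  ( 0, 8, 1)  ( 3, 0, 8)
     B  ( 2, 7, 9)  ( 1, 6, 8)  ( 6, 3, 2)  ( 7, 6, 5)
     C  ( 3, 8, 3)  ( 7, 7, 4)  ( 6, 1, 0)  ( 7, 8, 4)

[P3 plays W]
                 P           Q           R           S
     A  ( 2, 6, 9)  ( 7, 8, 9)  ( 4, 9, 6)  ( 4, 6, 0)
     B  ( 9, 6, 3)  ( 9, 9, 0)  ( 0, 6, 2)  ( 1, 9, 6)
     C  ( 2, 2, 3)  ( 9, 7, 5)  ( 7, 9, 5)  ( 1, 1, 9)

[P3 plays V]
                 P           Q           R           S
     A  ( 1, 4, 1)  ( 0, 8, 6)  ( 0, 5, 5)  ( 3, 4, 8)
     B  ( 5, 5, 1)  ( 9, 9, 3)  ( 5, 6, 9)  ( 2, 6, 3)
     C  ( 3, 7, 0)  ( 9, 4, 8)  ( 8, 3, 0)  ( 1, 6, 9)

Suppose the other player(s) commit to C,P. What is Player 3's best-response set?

P3 best: {Z,W}

u_3(X vs C,P) = 1
u_3(Y vs C,P) = 0
u_3(Z vs C,P) = 3
u_3(W vs C,P) = 3
u_3(V vs C,P) = 0
max payoff 3 at {Z,W}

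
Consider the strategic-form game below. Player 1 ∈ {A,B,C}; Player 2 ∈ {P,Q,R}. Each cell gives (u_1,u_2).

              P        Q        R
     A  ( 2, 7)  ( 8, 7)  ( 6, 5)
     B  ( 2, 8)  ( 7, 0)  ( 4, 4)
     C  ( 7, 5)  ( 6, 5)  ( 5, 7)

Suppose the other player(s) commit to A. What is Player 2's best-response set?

u_2(P vs A) = 7
u_2(Q vs A) = 7
u_2(R vs A) = 5
max payoff 7 at {P,Q}

argmax u_2 = {P,Q}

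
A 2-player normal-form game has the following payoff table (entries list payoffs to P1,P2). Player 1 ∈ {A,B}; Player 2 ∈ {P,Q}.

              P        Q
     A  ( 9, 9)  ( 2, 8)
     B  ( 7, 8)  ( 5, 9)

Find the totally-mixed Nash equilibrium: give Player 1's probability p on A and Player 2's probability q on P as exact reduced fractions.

P1 indiff ⇒ q·9+(1-q)·2 = q·7+(1-q)·5 ⇒ q(2) = (1-q)(3) ⇒ q = 3/5
P2 indiff ⇒ p·9+(1-p)·8 = p·8+(1-p)·9 ⇒ p(1) = (1-p)(1) ⇒ p = 1/2

p=1/2, q=3/5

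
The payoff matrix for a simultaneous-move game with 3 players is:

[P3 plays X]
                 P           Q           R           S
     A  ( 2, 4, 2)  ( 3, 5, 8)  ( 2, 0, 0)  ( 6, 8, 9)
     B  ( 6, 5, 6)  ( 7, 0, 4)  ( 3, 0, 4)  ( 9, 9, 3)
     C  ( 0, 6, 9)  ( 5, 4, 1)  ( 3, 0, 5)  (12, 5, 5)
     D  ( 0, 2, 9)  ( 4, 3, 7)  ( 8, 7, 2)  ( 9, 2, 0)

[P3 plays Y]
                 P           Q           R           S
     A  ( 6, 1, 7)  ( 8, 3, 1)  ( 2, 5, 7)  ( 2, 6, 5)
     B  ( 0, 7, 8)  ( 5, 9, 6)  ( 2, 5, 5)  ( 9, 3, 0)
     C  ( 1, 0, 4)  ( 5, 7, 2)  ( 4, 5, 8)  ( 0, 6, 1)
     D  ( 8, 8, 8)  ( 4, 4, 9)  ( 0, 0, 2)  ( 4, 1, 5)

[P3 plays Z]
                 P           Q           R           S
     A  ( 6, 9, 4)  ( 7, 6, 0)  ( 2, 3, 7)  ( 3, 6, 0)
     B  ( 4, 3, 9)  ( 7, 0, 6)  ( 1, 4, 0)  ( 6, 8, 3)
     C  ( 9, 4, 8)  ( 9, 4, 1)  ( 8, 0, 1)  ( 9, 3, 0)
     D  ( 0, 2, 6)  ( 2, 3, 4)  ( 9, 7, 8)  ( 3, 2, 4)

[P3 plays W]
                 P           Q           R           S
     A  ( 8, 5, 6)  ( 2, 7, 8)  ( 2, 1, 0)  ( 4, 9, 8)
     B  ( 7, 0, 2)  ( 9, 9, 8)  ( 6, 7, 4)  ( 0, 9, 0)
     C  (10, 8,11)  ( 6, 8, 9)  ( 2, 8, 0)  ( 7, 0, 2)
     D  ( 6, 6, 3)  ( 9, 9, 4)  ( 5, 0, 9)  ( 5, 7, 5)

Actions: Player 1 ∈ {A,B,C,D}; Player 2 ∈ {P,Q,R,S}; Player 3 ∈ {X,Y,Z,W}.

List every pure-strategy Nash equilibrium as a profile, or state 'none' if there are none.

Nash profiles: (B,Q,W), (C,P,W)

(A,P,X): not NE [P1→B gives 6>2; P2→S gives 8>4; P3→Y gives 7>2]
(A,P,Y): not NE [P1→D gives 8>6; P2→S gives 6>1]
(A,P,Z): not NE [P1→C gives 9>6; P3→Y gives 7>4]
(A,P,W): not NE [P1→C gives 10>8; P2→S gives 9>5; P3→Y gives 7>6]
(A,Q,X): not NE [P1→B gives 7>3; P2→S gives 8>5]
(A,Q,Y): not NE [P2→S gives 6>3; P3→W gives 8>1]
(A,Q,Z): not NE [P1→C gives 9>7; P2→P gives 9>6; P3→W gives 8>0]
(A,Q,W): not NE [P1→D gives 9>2; P2→S gives 9>7]
(A,R,X): not NE [P1→D gives 8>2; P2→S gives 8>0; P3→Z gives 7>0]
(A,R,Y): not NE [P1→C gives 4>2; P2→S gives 6>5]
(A,R,Z): not NE [P1→D gives 9>2; P2→P gives 9>3]
(A,R,W): not NE [P1→B gives 6>2; P2→S gives 9>1; P3→Z gives 7>0]
(A,S,X): not NE [P1→C gives 12>6]
(A,S,Y): not NE [P1→B gives 9>2; P3→X gives 9>5]
(A,S,Z): not NE [P1→C gives 9>3; P2→P gives 9>6; P3→X gives 9>0]
(A,S,W): not NE [P1→C gives 7>4; P3→X gives 9>8]
(B,P,X): not NE [P2→S gives 9>5; P3→Z gives 9>6]
(B,P,Y): not NE [P1→D gives 8>0; P2→Q gives 9>7; P3→Z gives 9>8]
(B,P,Z): not NE [P1→C gives 9>4; P2→S gives 8>3]
(B,P,W): not NE [P1→C gives 10>7; P2→S gives 9>0; P3→Z gives 9>2]
(B,Q,X): not NE [P2→S gives 9>0; P3→W gives 8>4]
(B,Q,Y): not NE [P1→A gives 8>5; P3→W gives 8>6]
(B,Q,Z): not NE [P1→C gives 9>7; P2→S gives 8>0; P3→W gives 8>6]
(B,Q,W): NE
(B,R,X): not NE [P1→D gives 8>3; P2→S gives 9>0; P3→Y gives 5>4]
(B,R,Y): not NE [P1→C gives 4>2; P2→Q gives 9>5]
(B,R,Z): not NE [P1→D gives 9>1; P2→S gives 8>4; P3→Y gives 5>0]
(B,R,W): not NE [P2→S gives 9>7; P3→Y gives 5>4]
(B,S,X): not NE [P1→C gives 12>9]
(B,S,Y): not NE [P2→Q gives 9>3; P3→Z gives 3>0]
(B,S,Z): not NE [P1→C gives 9>6]
(B,S,W): not NE [P1→C gives 7>0; P3→Z gives 3>0]
(C,P,X): not NE [P1→B gives 6>0; P3→W gives 11>9]
(C,P,Y): not NE [P1→D gives 8>1; P2→Q gives 7>0; P3→W gives 11>4]
(C,P,Z): not NE [P3→W gives 11>8]
(C,P,W): NE
(C,Q,X): not NE [P1→B gives 7>5; P2→P gives 6>4; P3→W gives 9>1]
(C,Q,Y): not NE [P1→A gives 8>5; P3→W gives 9>2]
(C,Q,Z): not NE [P3→W gives 9>1]
(C,Q,W): not NE [P1→D gives 9>6]
(C,R,X): not NE [P1→D gives 8>3; P2→P gives 6>0; P3→Y gives 8>5]
(C,R,Y): not NE [P2→Q gives 7>5]
(C,R,Z): not NE [P1→D gives 9>8; P2→Q gives 4>0; P3→Y gives 8>1]
(C,R,W): not NE [P1→B gives 6>2; P3→Y gives 8>0]
(C,S,X): not NE [P2→P gives 6>5]
(C,S,Y): not NE [P1→B gives 9>0; P2→Q gives 7>6; P3→X gives 5>1]
(C,S,Z): not NE [P2→Q gives 4>3; P3→X gives 5>0]
(C,S,W): not NE [P2→R gives 8>0; P3→X gives 5>2]
(D,P,X): not NE [P1→B gives 6>0; P2→R gives 7>2]
(D,P,Y): not NE [P3→X gives 9>8]
(D,P,Z): not NE [P1→C gives 9>0; P2→R gives 7>2; P3→X gives 9>6]
(D,P,W): not NE [P1→C gives 10>6; P2→Q gives 9>6; P3→X gives 9>3]
(D,Q,X): not NE [P1→B gives 7>4; P2→R gives 7>3; P3→Y gives 9>7]
(D,Q,Y): not NE [P1→A gives 8>4; P2→P gives 8>4]
(D,Q,Z): not NE [P1→C gives 9>2; P2→R gives 7>3; P3→Y gives 9>4]
(D,Q,W): not NE [P3→Y gives 9>4]
(D,R,X): not NE [P3→W gives 9>2]
(D,R,Y): not NE [P1→C gives 4>0; P2→P gives 8>0; P3→W gives 9>2]
(D,R,Z): not NE [P3→W gives 9>8]
(D,R,W): not NE [P1→B gives 6>5; P2→Q gives 9>0]
(D,S,X): not NE [P1→C gives 12>9; P2→R gives 7>2; P3→W gives 5>0]
(D,S,Y): not NE [P1→B gives 9>4; P2→P gives 8>1]
(D,S,Z): not NE [P1→C gives 9>3; P2→R gives 7>2; P3→W gives 5>4]
(D,S,W): not NE [P1→C gives 7>5; P2→Q gives 9>7]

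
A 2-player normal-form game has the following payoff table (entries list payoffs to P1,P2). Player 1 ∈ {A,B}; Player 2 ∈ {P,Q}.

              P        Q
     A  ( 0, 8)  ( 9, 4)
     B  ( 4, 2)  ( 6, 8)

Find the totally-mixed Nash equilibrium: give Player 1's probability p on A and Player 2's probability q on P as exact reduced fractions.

P1 indiff ⇒ q·0+(1-q)·9 = q·4+(1-q)·6 ⇒ q(-4) = (1-q)(-3) ⇒ q = 3/7
P2 indiff ⇒ p·8+(1-p)·2 = p·4+(1-p)·8 ⇒ p(4) = (1-p)(6) ⇒ p = 3/5

p=3/5, q=3/7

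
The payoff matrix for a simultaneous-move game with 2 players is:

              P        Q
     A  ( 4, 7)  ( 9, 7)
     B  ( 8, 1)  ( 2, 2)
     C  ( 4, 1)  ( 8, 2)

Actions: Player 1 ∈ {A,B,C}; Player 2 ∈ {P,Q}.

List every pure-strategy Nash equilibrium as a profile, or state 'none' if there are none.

(A,P): not NE [P1→B gives 8>4]
(A,Q): NE
(B,P): not NE [P2→Q gives 2>1]
(B,Q): not NE [P1→A gives 9>2]
(C,P): not NE [P1→B gives 8>4; P2→Q gives 2>1]
(C,Q): not NE [P1→A gives 9>8]

Nash profiles: (A,Q)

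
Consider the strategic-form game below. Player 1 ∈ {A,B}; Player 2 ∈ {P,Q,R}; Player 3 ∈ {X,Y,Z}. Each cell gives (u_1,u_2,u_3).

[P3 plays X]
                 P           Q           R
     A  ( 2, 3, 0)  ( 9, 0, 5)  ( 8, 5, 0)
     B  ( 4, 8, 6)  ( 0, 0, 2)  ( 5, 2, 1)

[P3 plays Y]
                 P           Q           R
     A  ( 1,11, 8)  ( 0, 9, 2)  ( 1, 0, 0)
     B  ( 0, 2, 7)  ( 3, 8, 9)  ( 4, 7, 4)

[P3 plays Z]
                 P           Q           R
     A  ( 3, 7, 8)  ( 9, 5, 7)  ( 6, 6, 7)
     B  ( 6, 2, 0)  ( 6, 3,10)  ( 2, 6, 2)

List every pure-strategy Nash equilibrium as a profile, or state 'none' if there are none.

Nash profiles: (A,P,Y)

(A,P,X): not NE [P1→B gives 4>2; P2→R gives 5>3; P3→Z gives 8>0]
(A,P,Y): NE
(A,P,Z): not NE [P1→B gives 6>3]
(A,Q,X): not NE [P2→R gives 5>0; P3→Z gives 7>5]
(A,Q,Y): not NE [P1→B gives 3>0; P2→P gives 11>9; P3→Z gives 7>2]
(A,Q,Z): not NE [P2→P gives 7>5]
(A,R,X): not NE [P3→Z gives 7>0]
(A,R,Y): not NE [P1→B gives 4>1; P2→P gives 11>0; P3→Z gives 7>0]
(A,R,Z): not NE [P2→P gives 7>6]
(B,P,X): not NE [P3→Y gives 7>6]
(B,P,Y): not NE [P1→A gives 1>0; P2→Q gives 8>2]
(B,P,Z): not NE [P2→R gives 6>2; P3→Y gives 7>0]
(B,Q,X): not NE [P1→A gives 9>0; P2→P gives 8>0; P3→Z gives 10>2]
(B,Q,Y): not NE [P3→Z gives 10>9]
(B,Q,Z): not NE [P1→A gives 9>6; P2→R gives 6>3]
(B,R,X): not NE [P1→A gives 8>5; P2→P gives 8>2; P3→Y gives 4>1]
(B,R,Y): not NE [P2→Q gives 8>7]
(B,R,Z): not NE [P1→A gives 6>2; P3→Y gives 4>2]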